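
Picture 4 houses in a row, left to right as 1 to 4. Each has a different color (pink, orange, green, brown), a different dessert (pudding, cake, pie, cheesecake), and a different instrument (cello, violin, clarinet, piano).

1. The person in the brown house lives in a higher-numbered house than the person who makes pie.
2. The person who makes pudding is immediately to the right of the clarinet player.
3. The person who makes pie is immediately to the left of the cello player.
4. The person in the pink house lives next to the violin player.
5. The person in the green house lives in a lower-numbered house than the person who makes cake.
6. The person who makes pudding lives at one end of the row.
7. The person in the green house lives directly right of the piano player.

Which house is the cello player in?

Clue 6: the person who makes pudding is in house 4.
Clue 2: the clarinet player is in house 3.
From clue 5, the person in the green house must be in house 2.
The person who makes cake is in house 3 (clue 5).
By clue 7, the piano player is in house 1.
From clue 3, the person who makes pie must be in house 1.
By clue 3, the cello player is in house 2.
That leaves cheesecake as the dessert for house 2.
House 4 instrument: only violin fits.
Clue 4: the person in the pink house is in house 3.
The only color still possible for house 1 is orange.
That leaves brown as the color for house 4.
So: house 1 = orange/pie/piano, house 2 = green/cheesecake/cello, house 3 = pink/cake/clarinet, house 4 = brown/pudding/violin.

2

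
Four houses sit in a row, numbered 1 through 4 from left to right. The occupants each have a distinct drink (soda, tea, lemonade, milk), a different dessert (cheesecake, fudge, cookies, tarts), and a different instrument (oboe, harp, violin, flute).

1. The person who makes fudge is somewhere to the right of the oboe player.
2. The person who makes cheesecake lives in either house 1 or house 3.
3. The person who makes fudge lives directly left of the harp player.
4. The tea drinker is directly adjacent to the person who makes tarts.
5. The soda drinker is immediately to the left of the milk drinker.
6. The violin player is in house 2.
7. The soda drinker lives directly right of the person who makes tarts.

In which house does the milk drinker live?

4

Clue 6: the violin player is in house 2.
That leaves cookies as the dessert for house 4.
Clue 1: the oboe player is in house 1.
The milk drinker is narrowed to house 3 or 4; consider each.
Placing it in house 3 leads to a contradiction, so it's in house 4.
By clue 5, the soda drinker is in house 3.
By clue 7, the person who makes tarts is in house 2.
House 1's dessert must be cheesecake (nothing else left).
House 3 dessert: only fudge fits.
The harp player is in house 4 (clue 3).
Clue 4: the tea drinker is in house 1.
That leaves lemonade as the drink for house 2.
The only instrument still possible for house 3 is flute.
So: house 1 = tea/cheesecake/oboe, house 2 = lemonade/tarts/violin, house 3 = soda/fudge/flute, house 4 = milk/cookies/harp.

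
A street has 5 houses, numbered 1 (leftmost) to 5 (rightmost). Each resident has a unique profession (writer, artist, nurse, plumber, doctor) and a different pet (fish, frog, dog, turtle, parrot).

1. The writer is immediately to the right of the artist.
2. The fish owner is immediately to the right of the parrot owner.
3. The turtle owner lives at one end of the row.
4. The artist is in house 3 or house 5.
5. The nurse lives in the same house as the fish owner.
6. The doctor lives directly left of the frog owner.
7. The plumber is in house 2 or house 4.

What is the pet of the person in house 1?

turtle

Clue 4 places the artist in house 3.
That leaves doctor as the profession for house 1.
From clue 1, the writer must be in house 4.
By clue 6, the frog owner is in house 2.
So house 2 gets plumber for profession.
The only profession still possible for house 5 is nurse.
Clue 5 places the fish owner in house 5.
So house 1 gets turtle for pet.
From clue 2, the parrot owner must be in house 4.
House 3 pet: only dog fits.
So: house 1 = doctor/turtle, house 2 = plumber/frog, house 3 = artist/dog, house 4 = writer/parrot, house 5 = nurse/fish.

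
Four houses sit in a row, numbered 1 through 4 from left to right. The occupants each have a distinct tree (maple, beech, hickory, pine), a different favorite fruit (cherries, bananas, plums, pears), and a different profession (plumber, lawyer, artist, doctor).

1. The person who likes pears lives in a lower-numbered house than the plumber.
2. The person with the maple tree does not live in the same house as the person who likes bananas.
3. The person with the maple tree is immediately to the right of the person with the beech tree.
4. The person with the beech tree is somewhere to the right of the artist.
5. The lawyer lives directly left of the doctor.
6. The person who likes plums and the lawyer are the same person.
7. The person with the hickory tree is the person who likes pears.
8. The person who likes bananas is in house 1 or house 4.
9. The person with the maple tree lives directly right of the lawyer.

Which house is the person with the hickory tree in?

The only profession still possible for house 1 is artist.
The person with the beech tree is narrowed to house 2 or 3; consider each.
Placing it in house 3 leads to a contradiction, so it's in house 2.
Clue 3: the person with the maple tree is in house 3.
From clue 9, the lawyer must be in house 2.
That leaves hickory as the tree for house 1.
So house 4 gets pine for tree.
From clue 5, the doctor must be in house 3.
Clue 6 places the person who likes plums in house 2.
The person who likes pears is in house 1 (clue 7).
House 3 favorite fruit: only cherries fits.
The only favorite fruit still possible for house 4 is bananas.
So house 4 gets plumber for profession.
So: house 1 = hickory/pears/artist, house 2 = beech/plums/lawyer, house 3 = maple/cherries/doctor, house 4 = pine/bananas/plumber.

1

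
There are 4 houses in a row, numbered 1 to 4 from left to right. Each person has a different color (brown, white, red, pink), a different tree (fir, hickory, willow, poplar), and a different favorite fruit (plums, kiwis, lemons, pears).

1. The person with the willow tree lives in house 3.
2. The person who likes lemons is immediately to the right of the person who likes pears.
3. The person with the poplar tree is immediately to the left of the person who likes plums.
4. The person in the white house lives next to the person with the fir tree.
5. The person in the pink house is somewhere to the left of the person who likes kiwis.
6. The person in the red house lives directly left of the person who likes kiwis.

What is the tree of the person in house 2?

By clue 1, the person with the willow tree is in house 3.
That leaves pears as the favorite fruit for house 1.
From clue 2, the person who likes lemons must be in house 2.
The only color still possible for house 4 is brown.
The only favorite fruit still possible for house 4 is kiwis.
Clue 3: the person with the poplar tree is in house 2.
Clue 6 places the person in the red house in house 3.
That leaves plums as the favorite fruit for house 3.
Clue 4 places the person in the white house in house 2.
Clue 4 places the person with the fir tree in house 1.
The only color still possible for house 1 is pink.
That leaves hickory as the tree for house 4.
So: house 1 = pink/fir/pears, house 2 = white/poplar/lemons, house 3 = red/willow/plums, house 4 = brown/hickory/kiwis.

poplar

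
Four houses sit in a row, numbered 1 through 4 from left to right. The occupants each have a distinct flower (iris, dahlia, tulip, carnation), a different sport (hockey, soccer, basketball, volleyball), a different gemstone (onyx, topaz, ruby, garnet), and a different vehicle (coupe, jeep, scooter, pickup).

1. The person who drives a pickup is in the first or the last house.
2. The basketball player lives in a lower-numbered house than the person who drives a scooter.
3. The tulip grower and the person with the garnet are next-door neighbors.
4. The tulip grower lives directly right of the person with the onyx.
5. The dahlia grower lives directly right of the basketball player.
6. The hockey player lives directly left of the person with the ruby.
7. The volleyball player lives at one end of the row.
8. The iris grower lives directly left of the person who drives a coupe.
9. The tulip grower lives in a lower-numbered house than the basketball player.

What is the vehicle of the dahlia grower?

From clue 9, the tulip grower must be in house 2.
Clue 9: the basketball player is in house 3.
By clue 2, the person who drives a scooter is in house 4.
The person with the onyx is in house 1 (clue 4).
From clue 5, the dahlia grower must be in house 4.
The only gemstone still possible for house 3 is garnet.
That leaves topaz as the gemstone for house 4.
So house 1 gets pickup for vehicle.
House 3's vehicle must be jeep (nothing else left).
By clue 6, the hockey player is in house 1.
Clue 8: the iris grower is in house 1.
So house 3 gets carnation for flower.
House 2 sport: only soccer fits.
So house 4 gets volleyball for sport.
House 2 gemstone: only ruby fits.
House 2's vehicle must be coupe (nothing else left).
So: house 1 = iris/hockey/onyx/pickup, house 2 = tulip/soccer/ruby/coupe, house 3 = carnation/basketball/garnet/jeep, house 4 = dahlia/volleyball/topaz/scooter.

scooter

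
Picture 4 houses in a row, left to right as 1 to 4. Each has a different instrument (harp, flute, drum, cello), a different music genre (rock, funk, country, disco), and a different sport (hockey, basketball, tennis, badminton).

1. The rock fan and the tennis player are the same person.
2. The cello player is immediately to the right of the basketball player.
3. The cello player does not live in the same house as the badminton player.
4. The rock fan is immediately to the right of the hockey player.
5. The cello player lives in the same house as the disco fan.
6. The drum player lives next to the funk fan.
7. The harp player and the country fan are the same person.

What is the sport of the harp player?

basketball

The cello player is narrowed to house 2 or 3 or 4; consider each.
Placing it in house 3 and house 4 leads to a contradiction, so it's in house 2.
Clue 2 places the basketball player in house 1.
Clue 5 places the disco fan in house 2.
House 1's music genre must be country (nothing else left).
House 2 sport: only hockey fits.
The rock fan is in house 3 (clue 4).
By clue 7, the harp player is in house 1.
House 4 music genre: only funk fits.
By clue 1, the tennis player is in house 3.
Clue 6 places the drum player in house 3.
House 4's instrument must be flute (nothing else left).
So house 4 gets badminton for sport.
So: house 1 = harp/country/basketball, house 2 = cello/disco/hockey, house 3 = drum/rock/tennis, house 4 = flute/funk/badminton.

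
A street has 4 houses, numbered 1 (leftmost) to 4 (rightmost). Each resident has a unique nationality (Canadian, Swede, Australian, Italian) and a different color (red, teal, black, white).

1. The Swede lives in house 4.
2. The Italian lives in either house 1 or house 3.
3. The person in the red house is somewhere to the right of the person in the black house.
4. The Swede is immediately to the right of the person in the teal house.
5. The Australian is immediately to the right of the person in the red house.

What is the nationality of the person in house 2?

Clue 1 places the Swede in house 4.
Clue 4 places the person in the teal house in house 3.
That leaves Italian as the nationality for house 1.
That leaves Canadian as the nationality for house 2.
That leaves Australian as the nationality for house 3.
House 4's color must be white (nothing else left).
By clue 3, the person in the black house is in house 1.
That leaves red as the color for house 2.
So: house 1 = Italian/black, house 2 = Canadian/red, house 3 = Australian/teal, house 4 = Swede/white.

Canadian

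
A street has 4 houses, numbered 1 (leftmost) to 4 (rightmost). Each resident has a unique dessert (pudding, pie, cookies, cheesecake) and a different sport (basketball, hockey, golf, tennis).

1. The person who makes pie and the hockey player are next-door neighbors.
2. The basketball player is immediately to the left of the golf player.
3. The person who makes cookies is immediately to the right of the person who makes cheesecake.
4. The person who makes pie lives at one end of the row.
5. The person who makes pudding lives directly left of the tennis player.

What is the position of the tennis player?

So house 1 gets basketball for sport.
Clue 2 places the golf player in house 2.
House 4's sport must be tennis (nothing else left).
Clue 1: the person who makes pie is in house 4.
The person who makes pudding is in house 3 (clue 5).
So house 1 gets cheesecake for dessert.
House 2 dessert: only cookies fits.
The only sport still possible for house 3 is hockey.
So: house 1 = cheesecake/basketball, house 2 = cookies/golf, house 3 = pudding/hockey, house 4 = pie/tennis.

4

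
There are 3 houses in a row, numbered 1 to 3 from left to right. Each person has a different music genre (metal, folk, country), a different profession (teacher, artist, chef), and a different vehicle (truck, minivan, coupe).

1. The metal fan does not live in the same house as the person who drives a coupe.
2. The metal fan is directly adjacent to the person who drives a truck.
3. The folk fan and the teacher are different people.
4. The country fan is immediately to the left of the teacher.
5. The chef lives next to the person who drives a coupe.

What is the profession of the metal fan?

The country fan is narrowed to house 1 or 2; consider each.
Placing it in house 1 leads to a contradiction, so it's in house 2.
By clue 4, the teacher is in house 3.
Clue 2: the person who drives a truck is in house 2.
Clue 3: the folk fan is in house 1.
The only music genre still possible for house 3 is metal.
By clue 1, the person who drives a coupe is in house 1.
By clue 5, the chef is in house 2.
The only profession still possible for house 1 is artist.
So house 3 gets minivan for vehicle.
So: house 1 = folk/artist/coupe, house 2 = country/chef/truck, house 3 = metal/teacher/minivan.

teacher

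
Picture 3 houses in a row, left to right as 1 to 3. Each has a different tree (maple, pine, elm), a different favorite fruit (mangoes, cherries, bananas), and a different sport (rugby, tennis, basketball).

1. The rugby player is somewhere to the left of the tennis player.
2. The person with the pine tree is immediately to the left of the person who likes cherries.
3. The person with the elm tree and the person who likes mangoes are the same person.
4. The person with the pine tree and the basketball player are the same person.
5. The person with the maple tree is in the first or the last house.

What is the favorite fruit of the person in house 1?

mangoes

House 3 sport: only tennis fits.
The person with the maple tree is narrowed to house 1 or 3; consider each.
Placing it in house 1 leads to a contradiction, so it's in house 3.
The person with the elm tree is narrowed to house 1 or 2; consider each.
Placing it in house 2 leads to a contradiction, so it's in house 1.
The person who likes mangoes is in house 1 (clue 3).
House 2's tree must be pine (nothing else left).
Clue 2 places the person who likes cherries in house 3.
Clue 4 places the basketball player in house 2.
House 2 favorite fruit: only bananas fits.
The only sport still possible for house 1 is rugby.
So: house 1 = elm/mangoes/rugby, house 2 = pine/bananas/basketball, house 3 = maple/cherries/tennis.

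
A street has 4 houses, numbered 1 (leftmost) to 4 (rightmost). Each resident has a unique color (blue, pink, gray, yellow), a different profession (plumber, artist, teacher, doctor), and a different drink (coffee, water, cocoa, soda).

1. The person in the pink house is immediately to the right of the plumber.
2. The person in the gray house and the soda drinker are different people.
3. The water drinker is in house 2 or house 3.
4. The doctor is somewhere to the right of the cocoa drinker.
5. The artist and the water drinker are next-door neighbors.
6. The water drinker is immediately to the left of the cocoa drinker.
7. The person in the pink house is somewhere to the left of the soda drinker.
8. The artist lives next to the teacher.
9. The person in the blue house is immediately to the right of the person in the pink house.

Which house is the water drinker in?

2

By clue 6, the water drinker is in house 2.
By clue 6, the cocoa drinker is in house 3.
House 1 drink: only coffee fits.
That leaves soda as the drink for house 4.
The doctor is in house 4 (clue 4).
House 3's profession must be artist (nothing else left).
The only profession still possible for house 1 is plumber.
That leaves teacher as the profession for house 2.
From clue 1, the person in the pink house must be in house 2.
Clue 9: the person in the blue house is in house 3.
House 1 color: only gray fits.
The only color still possible for house 4 is yellow.
So: house 1 = gray/plumber/coffee, house 2 = pink/teacher/water, house 3 = blue/artist/cocoa, house 4 = yellow/doctor/soda.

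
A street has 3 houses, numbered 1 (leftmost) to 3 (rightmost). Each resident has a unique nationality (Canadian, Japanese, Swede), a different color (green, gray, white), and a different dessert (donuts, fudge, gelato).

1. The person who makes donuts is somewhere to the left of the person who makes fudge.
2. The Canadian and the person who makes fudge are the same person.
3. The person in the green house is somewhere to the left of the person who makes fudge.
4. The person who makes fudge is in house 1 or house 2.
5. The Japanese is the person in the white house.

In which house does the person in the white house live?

Clue 4: the person who makes fudge is in house 2.
House 3 dessert: only gelato fits.
Clue 2 places the Canadian in house 2.
By clue 3, the person in the green house is in house 1.
That leaves donuts as the dessert for house 1.
By clue 5, the Japanese is in house 3.
By clue 5, the person in the white house is in house 3.
House 1 nationality: only Swede fits.
House 2 color: only gray fits.
So: house 1 = Swede/green/donuts, house 2 = Canadian/gray/fudge, house 3 = Japanese/white/gelato.

3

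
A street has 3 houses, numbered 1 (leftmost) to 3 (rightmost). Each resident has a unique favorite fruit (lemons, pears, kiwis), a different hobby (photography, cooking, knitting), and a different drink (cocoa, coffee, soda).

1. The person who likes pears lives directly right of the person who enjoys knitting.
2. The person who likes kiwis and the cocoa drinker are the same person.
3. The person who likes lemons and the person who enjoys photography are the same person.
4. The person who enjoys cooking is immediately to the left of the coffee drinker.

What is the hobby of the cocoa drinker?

House 3 hobby: only photography fits.
The person who likes lemons is in house 3 (clue 3).
The only favorite fruit still possible for house 1 is kiwis.
The only favorite fruit still possible for house 2 is pears.
The person who enjoys knitting is in house 1 (clue 1).
Clue 2: the cocoa drinker is in house 1.
So house 2 gets cooking for hobby.
Clue 4: the coffee drinker is in house 3.
The only drink still possible for house 2 is soda.
So: house 1 = kiwis/knitting/cocoa, house 2 = pears/cooking/soda, house 3 = lemons/photography/coffee.

knitting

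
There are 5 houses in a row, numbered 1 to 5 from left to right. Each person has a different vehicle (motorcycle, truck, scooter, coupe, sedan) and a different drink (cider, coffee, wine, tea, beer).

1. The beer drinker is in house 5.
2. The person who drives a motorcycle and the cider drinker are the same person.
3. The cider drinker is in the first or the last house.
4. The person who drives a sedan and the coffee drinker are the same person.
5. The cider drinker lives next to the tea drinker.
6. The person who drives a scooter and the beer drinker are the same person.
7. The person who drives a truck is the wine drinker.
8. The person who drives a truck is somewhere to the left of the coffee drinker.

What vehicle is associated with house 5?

By clue 1, the beer drinker is in house 5.
Clue 6: the person who drives a scooter is in house 5.
Clue 2: the person who drives a motorcycle is in house 1.
From clue 5, the tea drinker must be in house 2.
House 1's drink must be cider (nothing else left).
Clue 7 places the person who drives a truck in house 3.
From clue 7, the wine drinker must be in house 3.
The coffee drinker is in house 4 (clue 8).
House 2's vehicle must be coupe (nothing else left).
So house 4 gets sedan for vehicle.
So: house 1 = motorcycle/cider, house 2 = coupe/tea, house 3 = truck/wine, house 4 = sedan/coffee, house 5 = scooter/beer.

scooter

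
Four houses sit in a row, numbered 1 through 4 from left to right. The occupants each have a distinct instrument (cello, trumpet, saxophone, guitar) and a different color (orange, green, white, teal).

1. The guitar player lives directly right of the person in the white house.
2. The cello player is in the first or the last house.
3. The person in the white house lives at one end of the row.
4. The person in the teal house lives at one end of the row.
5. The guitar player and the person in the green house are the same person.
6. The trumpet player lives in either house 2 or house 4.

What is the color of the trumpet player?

Clue 3 places the person in the white house in house 1.
House 4's color must be teal (nothing else left).
Clue 1: the guitar player is in house 2.
The person in the green house is in house 2 (clue 5).
House 3's instrument must be saxophone (nothing else left).
The only color still possible for house 3 is orange.
So house 1 gets cello for instrument.
The only instrument still possible for house 4 is trumpet.
So: house 1 = cello/white, house 2 = guitar/green, house 3 = saxophone/orange, house 4 = trumpet/teal.

teal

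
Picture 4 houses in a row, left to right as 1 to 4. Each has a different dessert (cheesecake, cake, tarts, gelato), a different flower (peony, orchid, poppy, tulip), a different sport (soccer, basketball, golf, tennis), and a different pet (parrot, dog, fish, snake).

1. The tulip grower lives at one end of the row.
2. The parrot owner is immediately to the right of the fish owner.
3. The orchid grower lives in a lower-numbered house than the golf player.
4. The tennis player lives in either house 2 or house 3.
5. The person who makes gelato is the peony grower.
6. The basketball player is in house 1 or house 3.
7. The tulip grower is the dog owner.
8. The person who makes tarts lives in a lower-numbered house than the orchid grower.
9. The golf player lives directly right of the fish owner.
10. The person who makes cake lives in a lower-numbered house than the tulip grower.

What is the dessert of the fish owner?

cake

By clue 10, the tulip grower is in house 4.
The dog owner is in house 4 (clue 7).
The only dessert still possible for house 4 is cheesecake.
House 1 pet: only snake fits.
Clue 2 places the parrot owner in house 3.
The fish owner is in house 2 (clue 2).
The golf player is in house 3 (clue 9).
House 2 sport: only tennis fits.
That leaves soccer as the sport for house 4.
Clue 3: the orchid grower is in house 2.
Clue 8 places the person who makes tarts in house 1.
House 1 sport: only basketball fits.
By clue 5, the person who makes gelato is in house 3.
By clue 5, the peony grower is in house 3.
The only dessert still possible for house 2 is cake.
That leaves poppy as the flower for house 1.
So: house 1 = tarts/poppy/basketball/snake, house 2 = cake/orchid/tennis/fish, house 3 = gelato/peony/golf/parrot, house 4 = cheesecake/tulip/soccer/dog.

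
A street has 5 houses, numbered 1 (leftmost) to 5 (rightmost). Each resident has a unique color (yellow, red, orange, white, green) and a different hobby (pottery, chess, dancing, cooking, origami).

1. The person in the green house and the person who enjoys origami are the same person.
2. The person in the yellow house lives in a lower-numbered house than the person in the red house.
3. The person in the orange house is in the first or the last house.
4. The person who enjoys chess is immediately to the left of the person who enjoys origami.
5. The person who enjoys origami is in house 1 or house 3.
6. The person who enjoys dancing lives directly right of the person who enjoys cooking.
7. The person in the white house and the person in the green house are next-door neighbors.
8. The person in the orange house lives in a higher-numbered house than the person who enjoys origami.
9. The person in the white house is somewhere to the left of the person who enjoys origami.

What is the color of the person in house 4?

red

Clue 5: the person who enjoys origami is in house 3.
The person in the orange house is in house 5 (clue 8).
Clue 1 places the person in the green house in house 3.
From clue 4, the person who enjoys chess must be in house 2.
Clue 7 places the person in the white house in house 2.
House 1's color must be yellow (nothing else left).
House 4's color must be red (nothing else left).
House 5 hobby: only dancing fits.
Clue 6: the person who enjoys cooking is in house 4.
That leaves pottery as the hobby for house 1.
So: house 1 = yellow/pottery, house 2 = white/chess, house 3 = green/origami, house 4 = red/cooking, house 5 = orange/dancing.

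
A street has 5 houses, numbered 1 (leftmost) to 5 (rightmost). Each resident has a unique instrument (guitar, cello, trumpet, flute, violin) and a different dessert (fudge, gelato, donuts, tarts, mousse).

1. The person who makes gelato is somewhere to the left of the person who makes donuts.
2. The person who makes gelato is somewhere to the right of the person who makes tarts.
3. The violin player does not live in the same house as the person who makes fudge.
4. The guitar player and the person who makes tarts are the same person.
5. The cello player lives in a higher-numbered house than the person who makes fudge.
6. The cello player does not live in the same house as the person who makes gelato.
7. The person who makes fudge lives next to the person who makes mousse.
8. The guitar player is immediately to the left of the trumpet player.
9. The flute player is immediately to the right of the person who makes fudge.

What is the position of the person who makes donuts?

5

The guitar player is narrowed to house 1 or 2 or 3; consider each.
Placing it in house 2 and house 3 leads to a contradiction, so it's in house 1.
The person who makes tarts is in house 1 (clue 4).
The trumpet player is in house 2 (clue 8).
The cello player is narrowed to house 3 or 4 or 5; consider each.
Placing it in house 3 and house 4 leads to a contradiction, so it's in house 5.
So house 5 gets donuts for dessert.
The flute player is narrowed to house 3 or 4; consider each.
Placing it in house 4 leads to a contradiction, so it's in house 3.
By clue 9, the person who makes fudge is in house 2.
House 4 instrument: only violin fits.
Clue 7 places the person who makes mousse in house 3.
That leaves gelato as the dessert for house 4.
So: house 1 = guitar/tarts, house 2 = trumpet/fudge, house 3 = flute/mousse, house 4 = violin/gelato, house 5 = cello/donuts.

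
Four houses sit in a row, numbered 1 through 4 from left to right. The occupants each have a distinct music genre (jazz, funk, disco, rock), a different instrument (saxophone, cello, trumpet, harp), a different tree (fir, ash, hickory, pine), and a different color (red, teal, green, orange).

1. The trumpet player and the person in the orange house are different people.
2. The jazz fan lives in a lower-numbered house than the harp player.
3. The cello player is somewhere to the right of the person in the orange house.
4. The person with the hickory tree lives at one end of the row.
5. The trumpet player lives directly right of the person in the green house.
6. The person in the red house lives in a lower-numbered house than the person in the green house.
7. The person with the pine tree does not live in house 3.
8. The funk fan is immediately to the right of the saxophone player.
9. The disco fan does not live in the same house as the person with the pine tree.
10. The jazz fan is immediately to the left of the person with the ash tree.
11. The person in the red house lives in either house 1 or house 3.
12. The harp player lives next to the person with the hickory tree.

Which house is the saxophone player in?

1

By clue 11, the person in the red house is in house 1.
The only instrument still possible for house 1 is saxophone.
House 4 color: only teal fits.
By clue 8, the funk fan is in house 2.
So house 2 gets harp for instrument.
By clue 10, the person with the ash tree is in house 2.
Clue 12 places the person with the hickory tree in house 1.
House 1's music genre must be jazz (nothing else left).
The only tree still possible for house 3 is fir.
House 4 tree: only pine fits.
From clue 9, the disco fan must be in house 3.
House 4 music genre: only rock fits.
The cello player is narrowed to house 3 or 4; consider each.
Placing it in house 4 leads to a contradiction, so it's in house 3.
By clue 3, the person in the orange house is in house 2.
The only instrument still possible for house 4 is trumpet.
That leaves green as the color for house 3.
So: house 1 = jazz/saxophone/hickory/red, house 2 = funk/harp/ash/orange, house 3 = disco/cello/fir/green, house 4 = rock/trumpet/pine/teal.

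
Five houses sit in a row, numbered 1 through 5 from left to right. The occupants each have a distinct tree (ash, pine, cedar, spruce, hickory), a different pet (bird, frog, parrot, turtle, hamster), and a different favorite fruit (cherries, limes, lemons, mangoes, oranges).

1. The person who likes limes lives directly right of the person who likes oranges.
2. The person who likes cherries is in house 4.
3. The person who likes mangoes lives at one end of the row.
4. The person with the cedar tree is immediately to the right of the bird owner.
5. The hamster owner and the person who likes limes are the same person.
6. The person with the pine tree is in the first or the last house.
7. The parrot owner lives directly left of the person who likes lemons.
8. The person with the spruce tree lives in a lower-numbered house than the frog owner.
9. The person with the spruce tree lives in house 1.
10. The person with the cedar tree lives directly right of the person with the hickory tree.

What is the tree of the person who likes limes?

Clue 2 places the person who likes cherries in house 4.
From clue 9, the person with the spruce tree must be in house 1.
House 5's tree must be pine (nothing else left).
The person with the cedar tree is narrowed to house 3 or 4; consider each.
Placing it in house 4 leads to a contradiction, so it's in house 3.
By clue 4, the bird owner is in house 2.
Clue 10: the person with the hickory tree is in house 2.
House 4's tree must be ash (nothing else left).
House 3 pet: only hamster fits.
By clue 5, the person who likes limes is in house 3.
By clue 1, the person who likes oranges is in house 2.
That leaves mangoes as the favorite fruit for house 1.
House 5's favorite fruit must be lemons (nothing else left).
Clue 7 places the parrot owner in house 4.
House 1 pet: only turtle fits.
So house 5 gets frog for pet.
So: house 1 = spruce/turtle/mangoes, house 2 = hickory/bird/oranges, house 3 = cedar/hamster/limes, house 4 = ash/parrot/cherries, house 5 = pine/frog/lemons.

cedar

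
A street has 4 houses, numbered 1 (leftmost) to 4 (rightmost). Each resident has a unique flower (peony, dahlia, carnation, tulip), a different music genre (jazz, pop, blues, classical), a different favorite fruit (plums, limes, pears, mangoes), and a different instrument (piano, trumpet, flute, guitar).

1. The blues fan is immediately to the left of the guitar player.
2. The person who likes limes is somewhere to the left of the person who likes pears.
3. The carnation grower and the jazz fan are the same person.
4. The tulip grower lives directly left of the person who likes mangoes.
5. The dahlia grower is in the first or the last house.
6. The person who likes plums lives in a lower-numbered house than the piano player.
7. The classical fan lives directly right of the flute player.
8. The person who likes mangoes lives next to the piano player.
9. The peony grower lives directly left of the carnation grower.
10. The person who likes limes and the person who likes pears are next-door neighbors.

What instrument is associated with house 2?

The dahlia grower is narrowed to house 1 or 4; consider each.
Placing it in house 1 leads to a contradiction, so it's in house 4.
The carnation grower is narrowed to house 2 or 3; consider each.
Placing it in house 2 leads to a contradiction, so it's in house 3.
Clue 3 places the jazz fan in house 3.
The peony grower is in house 2 (clue 9).
So house 1 gets tulip for flower.
From clue 4, the person who likes mangoes must be in house 2.
Clue 8 places the piano player in house 3.
House 4 favorite fruit: only pears fits.
House 1 instrument: only flute fits.
The only instrument still possible for house 2 is guitar.
So house 4 gets trumpet for instrument.
The blues fan is in house 1 (clue 1).
Clue 6: the person who likes plums is in house 1.
By clue 7, the classical fan is in house 2.
From clue 10, the person who likes limes must be in house 3.
House 4 music genre: only pop fits.
So: house 1 = tulip/blues/plums/flute, house 2 = peony/classical/mangoes/guitar, house 3 = carnation/jazz/limes/piano, house 4 = dahlia/pop/pears/trumpet.

guitar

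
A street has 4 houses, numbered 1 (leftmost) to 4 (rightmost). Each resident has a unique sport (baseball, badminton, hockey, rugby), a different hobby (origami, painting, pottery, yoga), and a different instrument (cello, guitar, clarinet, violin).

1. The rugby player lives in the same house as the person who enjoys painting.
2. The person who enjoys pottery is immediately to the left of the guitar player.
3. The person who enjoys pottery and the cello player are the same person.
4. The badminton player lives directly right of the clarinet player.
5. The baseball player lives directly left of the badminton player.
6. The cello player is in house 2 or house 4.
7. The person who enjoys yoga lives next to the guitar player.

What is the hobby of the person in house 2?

pottery

The cello player is in house 2 (clue 6).
The person who enjoys pottery is in house 2 (clue 3).
By clue 2, the guitar player is in house 3.
Clue 7: the person who enjoys yoga is in house 4.
House 1's instrument must be clarinet (nothing else left).
The only instrument still possible for house 4 is violin.
By clue 4, the badminton player is in house 2.
Clue 5: the baseball player is in house 1.
The only sport still possible for house 3 is rugby.
House 4 sport: only hockey fits.
The person who enjoys painting is in house 3 (clue 1).
So house 1 gets origami for hobby.
So: house 1 = baseball/origami/clarinet, house 2 = badminton/pottery/cello, house 3 = rugby/painting/guitar, house 4 = hockey/yoga/violin.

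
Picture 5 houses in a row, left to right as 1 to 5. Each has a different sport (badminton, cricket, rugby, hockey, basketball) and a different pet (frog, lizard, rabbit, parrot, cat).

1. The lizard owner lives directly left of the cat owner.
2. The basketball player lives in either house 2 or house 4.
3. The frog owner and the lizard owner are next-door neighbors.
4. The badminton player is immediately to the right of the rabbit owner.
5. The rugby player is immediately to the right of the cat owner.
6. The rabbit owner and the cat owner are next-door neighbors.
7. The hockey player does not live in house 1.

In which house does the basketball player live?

So house 1 gets cricket for sport.
The only pet still possible for house 5 is parrot.
The basketball player is narrowed to house 2 or 4; consider each.
Placing it in house 4 leads to a contradiction, so it's in house 2.
The badminton player is narrowed to house 3 or 4 or 5; consider each.
Placing it in house 3 and house 4 leads to a contradiction, so it's in house 5.
From clue 4, the rabbit owner must be in house 4.
From clue 6, the cat owner must be in house 3.
Clue 1 places the lizard owner in house 2.
Clue 3: the frog owner is in house 1.
The rugby player is in house 4 (clue 5).
That leaves hockey as the sport for house 3.
So: house 1 = cricket/frog, house 2 = basketball/lizard, house 3 = hockey/cat, house 4 = rugby/rabbit, house 5 = badminton/parrot.

2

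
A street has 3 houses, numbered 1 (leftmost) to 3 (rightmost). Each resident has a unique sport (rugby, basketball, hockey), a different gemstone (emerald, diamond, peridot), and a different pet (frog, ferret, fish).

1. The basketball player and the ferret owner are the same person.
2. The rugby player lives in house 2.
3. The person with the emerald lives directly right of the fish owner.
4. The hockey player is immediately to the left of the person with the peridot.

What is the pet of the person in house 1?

frog

Clue 2: the rugby player is in house 2.
That leaves hockey as the sport for house 1.
House 3 sport: only basketball fits.
House 1's gemstone must be diamond (nothing else left).
Clue 1 places the ferret owner in house 3.
From clue 4, the person with the peridot must be in house 2.
House 3 gemstone: only emerald fits.
By clue 3, the fish owner is in house 2.
So house 1 gets frog for pet.
So: house 1 = hockey/diamond/frog, house 2 = rugby/peridot/fish, house 3 = basketball/emerald/ferret.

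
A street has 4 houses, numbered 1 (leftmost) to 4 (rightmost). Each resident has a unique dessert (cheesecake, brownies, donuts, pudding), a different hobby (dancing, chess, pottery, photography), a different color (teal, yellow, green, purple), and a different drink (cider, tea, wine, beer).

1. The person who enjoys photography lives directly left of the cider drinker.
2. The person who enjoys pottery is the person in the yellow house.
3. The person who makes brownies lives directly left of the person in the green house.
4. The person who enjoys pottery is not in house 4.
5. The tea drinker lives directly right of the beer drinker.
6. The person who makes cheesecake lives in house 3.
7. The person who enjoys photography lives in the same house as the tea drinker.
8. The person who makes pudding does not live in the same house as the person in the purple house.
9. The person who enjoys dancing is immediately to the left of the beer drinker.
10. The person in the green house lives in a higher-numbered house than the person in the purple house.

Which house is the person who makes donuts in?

1

Clue 6 places the person who makes cheesecake in house 3.
House 4 hobby: only chess fits.
So house 1 gets wine for drink.
That leaves cider as the drink for house 4.
Clue 1 places the person who enjoys photography in house 3.
Clue 5 places the tea drinker in house 3.
Clue 5 places the beer drinker in house 2.
Clue 9: the person who enjoys dancing is in house 1.
House 2's hobby must be pottery (nothing else left).
The only color still possible for house 4 is teal.
Clue 2 places the person in the yellow house in house 2.
House 1's color must be purple (nothing else left).
So house 3 gets green for color.
By clue 3, the person who makes brownies is in house 2.
House 1 dessert: only donuts fits.
House 4's dessert must be pudding (nothing else left).
So: house 1 = donuts/dancing/purple/wine, house 2 = brownies/pottery/yellow/beer, house 3 = cheesecake/photography/green/tea, house 4 = pudding/chess/teal/cider.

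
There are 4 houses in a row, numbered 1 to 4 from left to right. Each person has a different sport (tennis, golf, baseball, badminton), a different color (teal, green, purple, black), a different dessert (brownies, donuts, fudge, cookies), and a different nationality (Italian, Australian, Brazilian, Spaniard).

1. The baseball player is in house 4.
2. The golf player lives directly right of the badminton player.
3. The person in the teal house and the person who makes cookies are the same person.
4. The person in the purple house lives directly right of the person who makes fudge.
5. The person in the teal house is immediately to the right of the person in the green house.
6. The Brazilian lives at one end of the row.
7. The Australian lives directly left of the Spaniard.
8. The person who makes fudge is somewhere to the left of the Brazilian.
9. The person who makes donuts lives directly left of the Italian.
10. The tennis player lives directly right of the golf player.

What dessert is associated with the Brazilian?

cookies

Clue 1 places the baseball player in house 4.
By clue 8, the Brazilian is in house 4.
So house 1 gets badminton for sport.
So house 2 gets golf for sport.
So house 3 gets tennis for sport.
The only nationality still possible for house 1 is Australian.
From clue 7, the Spaniard must be in house 2.
House 3's nationality must be Italian (nothing else left).
By clue 9, the person who makes donuts is in house 2.
House 1's color must be black (nothing else left).
The person in the green house is narrowed to house 2 or 3; consider each.
Placing it in house 2 leads to a contradiction, so it's in house 3.
By clue 5, the person in the teal house is in house 4.
House 2's color must be purple (nothing else left).
By clue 3, the person who makes cookies is in house 4.
From clue 4, the person who makes fudge must be in house 1.
House 3's dessert must be brownies (nothing else left).
So: house 1 = badminton/black/fudge/Australian, house 2 = golf/purple/donuts/Spaniard, house 3 = tennis/green/brownies/Italian, house 4 = baseball/teal/cookies/Brazilian.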